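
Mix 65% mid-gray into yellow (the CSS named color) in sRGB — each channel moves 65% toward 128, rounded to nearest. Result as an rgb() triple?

rgb(172, 172, 83)

CSS yellow is rgb(255, 255, 0).
Per channel, c → c + 0.65(128 − c):
  R: 255 + 0.65×(128−255) = 255 − 82.55 = 172.45 → 172
  G: 255 + 0.65×(128−255) = 255 − 82.55 = 172.45 → 172
  B: 0 + 0.65×(128−0) = 0 + 83.2 = 83.2 → 83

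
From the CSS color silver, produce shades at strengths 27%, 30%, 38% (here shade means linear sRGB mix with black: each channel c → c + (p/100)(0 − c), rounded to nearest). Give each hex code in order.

CSS silver is rgb(192, 192, 192).
27%: (192 − 51.84 = 140.16→140, 192 − 51.84 = 140.16→140, 192 − 51.84 = 140.16→140) → #8c8c8c
30%: (192 − 57.6 = 134.4→134, 192 − 57.6 = 134.4→134, 192 − 57.6 = 134.4→134) → #868686
38%: (192 − 72.96 = 119.04→119, 192 − 72.96 = 119.04→119, 192 − 72.96 = 119.04→119) → #777777

#8c8c8c, #868686, #777777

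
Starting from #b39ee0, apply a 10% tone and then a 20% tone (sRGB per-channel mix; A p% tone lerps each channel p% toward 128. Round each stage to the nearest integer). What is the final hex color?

#b39ee0 is rgb(179, 158, 224).
Per channel, c → c + 0.1(128 − c):
  R: 179 + 0.1×(128−179) = 179 − 5.1 = 173.9 → 174
  G: 158 + 0.1×(128−158) = 158 − 3 = 155 → 155
  B: 224 + 0.1×(128−224) = 224 − 9.6 = 214.4 → 214
After the tone: rgb(174, 155, 214) = #ae9bd6.
Per channel, c → c + 0.2(128 − c):
  R: 174 + 0.2×(128−174) = 174 − 9.2 = 164.8 → 165
  G: 155 − 5.4 = 149.6 → 150
  B: 214 − 17.2 = 196.8 → 197
rgb(165, 150, 197) = #a596c5.

#a596c5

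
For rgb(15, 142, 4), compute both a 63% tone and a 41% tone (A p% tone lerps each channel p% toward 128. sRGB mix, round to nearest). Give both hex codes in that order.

63% tone:
  R: 15 + 0.63×(128−15) = 15 + 71.19 = 86.19 → 86
  G: 142 − 8.82 = 133.18 → 133
  B: 4 + 78.12 = 82.12 → 82
  → #568552
41% tone:
  R: 15 + 46.33 = 61.33 → 61
  G: 142 − 5.74 = 136.26 → 136
  B: 4 + 0.41×(128−4) = 4 + 50.84 = 54.84 → 55
  → #3d8837

#568552, #3d8837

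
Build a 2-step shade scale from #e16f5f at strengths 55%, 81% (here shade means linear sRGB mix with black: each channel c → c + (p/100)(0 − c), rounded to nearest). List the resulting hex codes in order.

#65322b, #2b1512

#e16f5f is rgb(225, 111, 95).
55%: (225 − 123.75 = 101.25→101, 111 − 61.05 = 49.95→50, 95 − 52.25 = 42.75→43) → #65322b
81%: (225 − 182.25 = 42.75→43, 111 − 89.91 = 21.09→21, 95 − 76.95 = 18.05→18) → #2b1512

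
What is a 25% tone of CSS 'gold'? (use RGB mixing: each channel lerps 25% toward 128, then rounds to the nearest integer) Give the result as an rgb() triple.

rgb(223, 193, 32)

CSS gold is rgb(255, 215, 0).
A 25% tone moves each channel 25% toward 128:
  R: 255 + 0.25×(128−255) = 255 − 31.75 = 223.25 → 223
  G: 215 + 0.25×(128−215) = 215 − 21.75 = 193.25 → 193
  B: 0 + 32 = 32 → 32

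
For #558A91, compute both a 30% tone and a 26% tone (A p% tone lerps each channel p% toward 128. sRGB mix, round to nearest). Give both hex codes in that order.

#558A91 is rgb(85, 138, 145).
30% tone:
  R: 85 + 12.9 = 97.9 → 98
  G: 138 − 3 = 135 → 135
  B: 145 − 5.1 = 139.9 → 140
  → #62878C
26% tone:
  R: 85 + 11.18 = 96.18 → 96
  G: 138 − 2.6 = 135.4 → 135
  B: 145 + 0.26×(128−145) = 145 − 4.42 = 140.58 → 141
  → #60878D

#62878C, #60878D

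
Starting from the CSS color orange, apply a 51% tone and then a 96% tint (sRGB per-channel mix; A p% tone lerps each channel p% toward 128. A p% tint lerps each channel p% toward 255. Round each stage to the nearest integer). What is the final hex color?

CSS orange is rgb(255, 165, 0).
A 51% tone moves each channel 51% toward 128:
  R: 255 + 0.51×(128−255) = 255 − 64.77 = 190.23 → 190
  G: 165 − 18.87 = 146.13 → 146
  B: 0 + 65.28 = 65.28 → 65
After the tone: rgb(190, 146, 65) = #be9241.
Lerp each channel 96% toward 255:
  R: 190 + 0.96×(255−190) = 190 + 62.4 = 252.4 → 252
  G: 146 + 104.64 = 250.64 → 251
  B: 65 + 182.4 = 247.4 → 247
rgb(252, 251, 247) = #fcfbf7.

#fcfbf7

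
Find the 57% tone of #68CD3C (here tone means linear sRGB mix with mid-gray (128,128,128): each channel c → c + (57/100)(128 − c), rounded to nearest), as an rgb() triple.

#68CD3C is rgb(104, 205, 60).
Per channel, c → c + 0.57(128 − c):
  R: 104 + 13.68 = 117.68 → 118
  G: 205 + 0.57×(128−205) = 205 − 43.89 = 161.11 → 161
  B: 60 + 38.76 = 98.76 → 99

rgb(118, 161, 99)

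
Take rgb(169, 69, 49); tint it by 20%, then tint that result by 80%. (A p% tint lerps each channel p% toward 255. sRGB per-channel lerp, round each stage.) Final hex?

Per channel, c → c + 0.2(255 − c):
  R: 169 + 17.2 = 186.2 → 186
  G: 69 + 0.2×(255−69) = 69 + 37.2 = 106.2 → 106
  B: 49 + 0.2×(255−49) = 49 + 41.2 = 90.2 → 90
After the tint: rgb(186, 106, 90) = #BA6A5A.
Lerp each channel 80% toward 255:
  R: 186 + 0.8×(255−186) = 186 + 55.2 = 241.2 → 241
  G: 106 + 0.8×(255−106) = 106 + 119.2 = 225.2 → 225
  B: 90 + 0.8×(255−90) = 90 + 132 = 222 → 222
rgb(241, 225, 222) = #F1E1DE.

#F1E1DE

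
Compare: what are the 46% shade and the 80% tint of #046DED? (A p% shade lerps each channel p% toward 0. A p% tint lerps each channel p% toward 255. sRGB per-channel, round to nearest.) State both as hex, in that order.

#046DED is rgb(4, 109, 237).
46% shade:
  R: 4 + 0.46×(0−4) = 4 − 1.84 = 2.16 → 2
  G: 109 + 0.46×(0−109) = 109 − 50.14 = 58.86 → 59
  B: 237 − 109.02 = 127.98 → 128
  → #023B80
80% tint:
  R: 4 + 0.8×(255−4) = 4 + 200.8 = 204.8 → 205
  G: 109 + 116.8 = 225.8 → 226
  B: 237 + 0.8×(255−237) = 237 + 14.4 = 251.4 → 251
  → #CDE2FB

#023B80, #CDE2FB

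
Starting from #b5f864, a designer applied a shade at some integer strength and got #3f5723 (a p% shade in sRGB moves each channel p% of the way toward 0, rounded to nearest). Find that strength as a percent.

65%

#b5f864 is rgb(181, 248, 100); #3f5723 is rgb(63, 87, 35).
On the G channel (widest range): 87 ≈ 248 + (p/100)(0 − 248), so p ≈ 100×(87 − 248)/(0 − 248) = -16100/-248 = 64.92.
p = 65 reproduces all three channels after rounding.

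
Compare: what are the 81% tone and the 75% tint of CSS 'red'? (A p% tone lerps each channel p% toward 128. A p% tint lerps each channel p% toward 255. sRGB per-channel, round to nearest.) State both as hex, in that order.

#986868, #FFBFBF

CSS red is rgb(255, 0, 0).
81% tone:
  R: 255 − 102.87 = 152.13 → 152
  G: 0 + 0.81×(128−0) = 0 + 103.68 = 103.68 → 104
  B: 0 + 103.68 = 103.68 → 104
  → #986868
75% tint:
  R: 255 + 0.75×(255−255) = 255 + 0 = 255 → 255
  G: 0 + 191.25 = 191.25 → 191
  B: 0 + 0.75×(255−0) = 0 + 191.25 = 191.25 → 191
  → #FFBFBF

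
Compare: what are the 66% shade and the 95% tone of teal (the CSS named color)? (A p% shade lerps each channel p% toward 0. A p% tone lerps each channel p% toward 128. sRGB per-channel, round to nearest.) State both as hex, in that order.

#002c2c, #7a8080

CSS teal is rgb(0, 128, 128).
66% shade:
  R: 0 + 0 = 0 → 0
  G: 128 − 84.48 = 43.52 → 44
  B: 128 + 0.66×(0−128) = 128 − 84.48 = 43.52 → 44
  → #002c2c
95% tone:
  R: 0 + 121.6 = 121.6 → 122
  G: 128 + 0 = 128 → 128
  B: 128 + 0.95×(128−128) = 128 + 0 = 128 → 128
  → #7a8080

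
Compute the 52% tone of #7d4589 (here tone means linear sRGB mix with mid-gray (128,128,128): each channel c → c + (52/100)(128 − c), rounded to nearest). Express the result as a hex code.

#7f6484

#7d4589 is rgb(125, 69, 137).
Per channel, c → c + 0.52(128 − c):
  R: 125 + 1.56 = 126.56 → 127
  G: 69 + 30.68 = 99.68 → 100
  B: 137 − 4.68 = 132.32 → 132
rgb(127, 100, 132) = #7f6484.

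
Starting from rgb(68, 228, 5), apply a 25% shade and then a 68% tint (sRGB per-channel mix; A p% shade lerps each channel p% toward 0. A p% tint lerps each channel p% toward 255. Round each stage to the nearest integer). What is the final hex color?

#bee4af

Per channel, c → c + 0.25(0 − c):
  R: 68 + 0.25×(0−68) = 68 − 17 = 51 → 51
  G: 228 − 57 = 171 → 171
  B: 5 + 0.25×(0−5) = 5 − 1.25 = 3.75 → 4
After the shade: rgb(51, 171, 4) = #33ab04.
Lerp each channel 68% toward 255:
  R: 51 + 0.68×(255−51) = 51 + 138.72 = 189.72 → 190
  G: 171 + 0.68×(255−171) = 171 + 57.12 = 228.12 → 228
  B: 4 + 0.68×(255−4) = 4 + 170.68 = 174.68 → 175
rgb(190, 228, 175) = #bee4af.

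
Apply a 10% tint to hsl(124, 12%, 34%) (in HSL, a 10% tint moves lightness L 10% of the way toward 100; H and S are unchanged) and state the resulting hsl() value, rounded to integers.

L moves 10% from 34 toward 100: 34 + 6.6 = 40.6 → 41.
H and S are unchanged.

hsl(124, 12%, 41%)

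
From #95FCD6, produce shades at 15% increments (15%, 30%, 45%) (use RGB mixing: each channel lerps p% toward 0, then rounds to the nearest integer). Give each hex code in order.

#7FD6B6, #68B096, #528B76

#95FCD6 is rgb(149, 252, 214).
15%: (149 − 22.35 = 126.65→127, 252 − 37.8 = 214.2→214, 214 − 32.1 = 181.9→182) → #7FD6B6
30%: (149 − 44.7 = 104.3→104, 252 − 75.6 = 176.4→176, 214 − 64.2 = 149.8→150) → #68B096
45%: (149 − 67.05 = 81.95→82, 252 − 113.4 = 138.6→139, 214 − 96.3 = 117.7→118) → #528B76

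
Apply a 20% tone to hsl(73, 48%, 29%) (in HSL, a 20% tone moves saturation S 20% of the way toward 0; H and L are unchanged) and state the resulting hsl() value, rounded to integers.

S moves 20% from 48 toward 0: 48 − 9.6 = 38.4 → 38.
H and L are unchanged.

hsl(73, 38%, 29%)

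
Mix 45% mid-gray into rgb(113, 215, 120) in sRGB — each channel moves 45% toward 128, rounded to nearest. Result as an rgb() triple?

rgb(120, 176, 124)

A 45% tone moves each channel 45% toward 128:
  R: 113 + 0.45×(128−113) = 113 + 6.75 = 119.75 → 120
  G: 215 − 39.15 = 175.85 → 176
  B: 120 + 0.45×(128−120) = 120 + 3.6 = 123.6 → 124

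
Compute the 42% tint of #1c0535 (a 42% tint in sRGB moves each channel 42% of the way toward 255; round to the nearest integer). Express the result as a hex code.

#1c0535 is rgb(28, 5, 53).
Per channel, c → c + 0.42(255 − c):
  R: 28 + 0.42×(255−28) = 28 + 95.34 = 123.34 → 123
  G: 5 + 0.42×(255−5) = 5 + 105 = 110 → 110
  B: 53 + 0.42×(255−53) = 53 + 84.84 = 137.84 → 138
rgb(123, 110, 138) = #7b6e8a.

#7b6e8a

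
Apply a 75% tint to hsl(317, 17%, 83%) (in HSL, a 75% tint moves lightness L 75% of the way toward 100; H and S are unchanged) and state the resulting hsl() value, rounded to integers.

L moves 75% from 83 toward 100: 83 + 12.75 = 95.75 → 96.
H and S are unchanged.

hsl(317, 17%, 96%)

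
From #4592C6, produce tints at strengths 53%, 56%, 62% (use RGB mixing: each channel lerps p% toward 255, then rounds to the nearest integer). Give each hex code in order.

#A8CCE4, #ADCFE6, #B8D6E9

#4592C6 is rgb(69, 146, 198).
53%: (69 + 98.58 = 167.58→168, 146 + 57.77 = 203.77→204, 198 + 30.21 = 228.21→228) → #A8CCE4
56%: (69 + 104.16 = 173.16→173, 146 + 61.04 = 207.04→207, 198 + 31.92 = 229.92→230) → #ADCFE6
62%: (69 + 115.32 = 184.32→184, 146 + 67.58 = 213.58→214, 198 + 35.34 = 233.34→233) → #B8D6E9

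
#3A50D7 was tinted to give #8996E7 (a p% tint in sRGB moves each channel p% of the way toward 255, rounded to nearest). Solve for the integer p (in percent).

40%

#3A50D7 is rgb(58, 80, 215); #8996E7 is rgb(137, 150, 231).
On the R channel (widest range): 137 ≈ 58 + (p/100)(255 − 58), so p ≈ 100×(137 − 58)/(255 − 58) = 7900/197 = 40.10.
p = 40 reproduces all three channels after rounding.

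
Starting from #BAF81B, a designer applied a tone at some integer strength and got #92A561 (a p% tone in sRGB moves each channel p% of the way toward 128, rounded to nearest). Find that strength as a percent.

69%

#BAF81B is rgb(186, 248, 27); #92A561 is rgb(146, 165, 97).
On the G channel (widest range): 165 ≈ 248 + (p/100)(128 − 248), so p ≈ 100×(165 − 248)/(128 − 248) = -8300/-120 = 69.17.
p = 69 reproduces all three channels after rounding.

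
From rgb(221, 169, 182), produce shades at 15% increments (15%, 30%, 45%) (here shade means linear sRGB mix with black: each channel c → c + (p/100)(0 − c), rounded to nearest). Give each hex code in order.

#BC909B, #9B767F, #7A5D64

15%: (221 − 33.15 = 187.85→188, 169 − 25.35 = 143.65→144, 182 − 27.3 = 154.7→155) → #BC909B
30%: (221 − 66.3 = 154.7→155, 169 − 50.7 = 118.3→118, 182 − 54.6 = 127.4→127) → #9B767F
45%: (221 − 99.45 = 121.55→122, 169 − 76.05 = 92.95→93, 182 − 81.9 = 100.1→100) → #7A5D64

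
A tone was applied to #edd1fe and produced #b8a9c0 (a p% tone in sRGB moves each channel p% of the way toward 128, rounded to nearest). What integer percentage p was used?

49%

#edd1fe is rgb(237, 209, 254); #b8a9c0 is rgb(184, 169, 192).
On the B channel (widest range): 192 ≈ 254 + (p/100)(128 − 254), so p ≈ 100×(192 − 254)/(128 − 254) = -6200/-126 = 49.21.
p = 49 reproduces all three channels after rounding.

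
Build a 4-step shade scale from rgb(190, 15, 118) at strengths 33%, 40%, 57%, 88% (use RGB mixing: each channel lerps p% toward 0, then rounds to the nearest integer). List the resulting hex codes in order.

33%: (190 − 62.7 = 127.3→127, 15 − 4.95 = 10.05→10, 118 − 38.94 = 79.06→79) → #7F0A4F
40%: (190 − 76 = 114→114, 15 − 6 = 9→9, 118 − 47.2 = 70.8→71) → #720947
57%: (190 − 108.3 = 81.7→82, 15 − 8.55 = 6.45→6, 118 − 67.26 = 50.74→51) → #520633
88%: (190 − 167.2 = 22.8→23, 15 − 13.2 = 1.8→2, 118 − 103.84 = 14.16→14) → #17020E

#7F0A4F, #720947, #520633, #17020E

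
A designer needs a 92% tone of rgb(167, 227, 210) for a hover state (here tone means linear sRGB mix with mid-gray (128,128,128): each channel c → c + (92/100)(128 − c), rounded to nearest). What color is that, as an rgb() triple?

Per channel, c → c + 0.92(128 − c):
  R: 167 + 0.92×(128−167) = 167 − 35.88 = 131.12 → 131
  G: 227 − 91.08 = 135.92 → 136
  B: 210 + 0.92×(128−210) = 210 − 75.44 = 134.56 → 135

rgb(131, 136, 135)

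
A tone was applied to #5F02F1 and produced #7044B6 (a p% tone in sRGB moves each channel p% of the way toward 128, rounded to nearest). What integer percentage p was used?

52%

#5F02F1 is rgb(95, 2, 241); #7044B6 is rgb(112, 68, 182).
On the G channel (widest range): 68 ≈ 2 + (p/100)(128 − 2), so p ≈ 100×(68 − 2)/(128 − 2) = 6600/126 = 52.38.
p = 52 reproduces all three channels after rounding.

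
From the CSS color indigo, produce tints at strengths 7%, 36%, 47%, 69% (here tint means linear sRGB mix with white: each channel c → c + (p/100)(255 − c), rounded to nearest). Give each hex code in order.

#58128B, #8C5CAF, #A078BD, #C7B0D8

CSS indigo is rgb(75, 0, 130).
7%: (75 + 12.6 = 87.6→88, 0 + 17.85 = 17.85→18, 130 + 8.75 = 138.75→139) → #58128B
36%: (75 + 64.8 = 139.8→140, 0 + 91.8 = 91.8→92, 130 + 45 = 175→175) → #8C5CAF
47%: (75 + 84.6 = 159.6→160, 0 + 119.85 = 119.85→120, 130 + 58.75 = 188.75→189) → #A078BD
69%: (75 + 124.2 = 199.2→199, 0 + 175.95 = 175.95→176, 130 + 86.25 = 216.25→216) → #C7B0D8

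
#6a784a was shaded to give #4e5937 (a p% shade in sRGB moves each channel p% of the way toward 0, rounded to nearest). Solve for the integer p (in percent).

26%

#6a784a is rgb(106, 120, 74); #4e5937 is rgb(78, 89, 55).
On the G channel (widest range): 89 ≈ 120 + (p/100)(0 − 120), so p ≈ 100×(89 − 120)/(0 − 120) = -3100/-120 = 25.83.
p = 26 reproduces all three channels after rounding.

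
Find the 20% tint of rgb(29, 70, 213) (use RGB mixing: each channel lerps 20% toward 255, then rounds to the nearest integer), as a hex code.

#4A6BDD

Lerp each channel 20% toward 255:
  R: 29 + 0.2×(255−29) = 29 + 45.2 = 74.2 → 74
  G: 70 + 37 = 107 → 107
  B: 213 + 0.2×(255−213) = 213 + 8.4 = 221.4 → 221
rgb(74, 107, 221) = #4A6BDD.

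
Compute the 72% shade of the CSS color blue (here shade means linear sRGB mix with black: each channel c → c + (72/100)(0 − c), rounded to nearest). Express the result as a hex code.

#000047

CSS blue is rgb(0, 0, 255).
A 72% shade moves each channel 72% toward 0:
  R: 0 + 0.72×(0−0) = 0 + 0 = 0 → 0
  G: 0 + 0.72×(0−0) = 0 + 0 = 0 → 0
  B: 255 − 183.6 = 71.4 → 71
rgb(0, 0, 71) = #000047.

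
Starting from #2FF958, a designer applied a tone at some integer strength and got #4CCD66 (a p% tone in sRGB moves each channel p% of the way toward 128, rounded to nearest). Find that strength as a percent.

#2FF958 is rgb(47, 249, 88); #4CCD66 is rgb(76, 205, 102).
On the G channel (widest range): 205 ≈ 249 + (p/100)(128 − 249), so p ≈ 100×(205 − 249)/(128 − 249) = -4400/-121 = 36.36.
p = 36 reproduces all three channels after rounding.

36%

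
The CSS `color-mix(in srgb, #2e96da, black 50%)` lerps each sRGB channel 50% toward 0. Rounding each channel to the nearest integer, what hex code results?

#2e96da is rgb(46, 150, 218).
A 50% shade moves each channel 50% toward 0:
  R: 46 − 23 = 23 → 23
  G: 150 + 0.5×(0−150) = 150 − 75 = 75 → 75
  B: 218 + 0.5×(0−218) = 218 − 109 = 109 → 109
rgb(23, 75, 109) = #174b6d.

#174b6d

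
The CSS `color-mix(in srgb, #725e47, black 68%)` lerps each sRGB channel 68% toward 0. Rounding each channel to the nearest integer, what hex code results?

#725e47 is rgb(114, 94, 71).
Lerp each channel 68% toward 0:
  R: 114 + 0.68×(0−114) = 114 − 77.52 = 36.48 → 36
  G: 94 + 0.68×(0−94) = 94 − 63.92 = 30.08 → 30
  B: 71 − 48.28 = 22.72 → 23
rgb(36, 30, 23) = #241e17.

#241e17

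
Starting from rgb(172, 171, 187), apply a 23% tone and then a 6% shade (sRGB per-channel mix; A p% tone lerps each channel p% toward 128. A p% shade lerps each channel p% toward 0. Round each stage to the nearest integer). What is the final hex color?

A 23% tone moves each channel 23% toward 128:
  R: 172 + 0.23×(128−172) = 172 − 10.12 = 161.88 → 162
  G: 171 + 0.23×(128−171) = 171 − 9.89 = 161.11 → 161
  B: 187 + 0.23×(128−187) = 187 − 13.57 = 173.43 → 173
After the tone: rgb(162, 161, 173) = #A2A1AD.
Per channel, c → c + 0.06(0 − c):
  R: 162 − 9.72 = 152.28 → 152
  G: 161 − 9.66 = 151.34 → 151
  B: 173 − 10.38 = 162.62 → 163
rgb(152, 151, 163) = #9897A3.

#9897A3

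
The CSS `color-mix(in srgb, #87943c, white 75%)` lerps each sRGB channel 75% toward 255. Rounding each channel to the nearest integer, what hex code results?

#e1e4ce

#87943c is rgb(135, 148, 60).
A 75% tint moves each channel 75% toward 255:
  R: 135 + 0.75×(255−135) = 135 + 90 = 225 → 225
  G: 148 + 0.75×(255−148) = 148 + 80.25 = 228.25 → 228
  B: 60 + 0.75×(255−60) = 60 + 146.25 = 206.25 → 206
rgb(225, 228, 206) = #e1e4ce.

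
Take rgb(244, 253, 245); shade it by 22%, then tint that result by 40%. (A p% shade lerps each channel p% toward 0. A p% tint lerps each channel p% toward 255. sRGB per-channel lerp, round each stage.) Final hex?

Lerp each channel 22% toward 0:
  R: 244 + 0.22×(0−244) = 244 − 53.68 = 190.32 → 190
  G: 253 + 0.22×(0−253) = 253 − 55.66 = 197.34 → 197
  B: 245 + 0.22×(0−245) = 245 − 53.9 = 191.1 → 191
After the shade: rgb(190, 197, 191) = #BEC5BF.
Per channel, c → c + 0.4(255 − c):
  R: 190 + 0.4×(255−190) = 190 + 26 = 216 → 216
  G: 197 + 23.2 = 220.2 → 220
  B: 191 + 0.4×(255−191) = 191 + 25.6 = 216.6 → 217
rgb(216, 220, 217) = #D8DCD9.

#D8DCD9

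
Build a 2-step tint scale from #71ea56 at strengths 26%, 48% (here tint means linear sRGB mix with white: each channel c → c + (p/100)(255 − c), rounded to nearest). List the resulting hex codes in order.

#96ef82, #b5f4a7

#71ea56 is rgb(113, 234, 86).
26%: (113 + 36.92 = 149.92→150, 234 + 5.46 = 239.46→239, 86 + 43.94 = 129.94→130) → #96ef82
48%: (113 + 68.16 = 181.16→181, 234 + 10.08 = 244.08→244, 86 + 81.12 = 167.12→167) → #b5f4a7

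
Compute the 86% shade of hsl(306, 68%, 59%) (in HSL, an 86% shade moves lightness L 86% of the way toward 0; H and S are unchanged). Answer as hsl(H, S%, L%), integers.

hsl(306, 68%, 8%)

L moves 86% from 59 toward 0: 59 − 50.74 = 8.26 → 8.
H and S are unchanged.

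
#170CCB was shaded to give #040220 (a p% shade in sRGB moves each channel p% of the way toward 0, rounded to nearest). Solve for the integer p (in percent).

84%

#170CCB is rgb(23, 12, 203); #040220 is rgb(4, 2, 32).
On the B channel (widest range): 32 ≈ 203 + (p/100)(0 − 203), so p ≈ 100×(32 − 203)/(0 − 203) = -17100/-203 = 84.24.
p = 84 reproduces all three channels after rounding.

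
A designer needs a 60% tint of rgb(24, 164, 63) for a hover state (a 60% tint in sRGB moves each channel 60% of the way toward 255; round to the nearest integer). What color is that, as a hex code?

#A3DBB2

Lerp each channel 60% toward 255:
  R: 24 + 0.6×(255−24) = 24 + 138.6 = 162.6 → 163
  G: 164 + 0.6×(255−164) = 164 + 54.6 = 218.6 → 219
  B: 63 + 0.6×(255−63) = 63 + 115.2 = 178.2 → 178
rgb(163, 219, 178) = #A3DBB2.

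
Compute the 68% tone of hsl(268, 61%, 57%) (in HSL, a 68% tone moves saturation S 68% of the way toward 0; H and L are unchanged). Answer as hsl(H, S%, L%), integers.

hsl(268, 20%, 57%)

S moves 68% from 61 toward 0: 61 − 41.48 = 19.52 → 20.
H and L are unchanged.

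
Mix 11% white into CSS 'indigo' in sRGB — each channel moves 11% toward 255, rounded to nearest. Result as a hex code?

#5F1C90

CSS indigo is rgb(75, 0, 130).
Lerp each channel 11% toward 255:
  R: 75 + 0.11×(255−75) = 75 + 19.8 = 94.8 → 95
  G: 0 + 0.11×(255−0) = 0 + 28.05 = 28.05 → 28
  B: 130 + 0.11×(255−130) = 130 + 13.75 = 143.75 → 144
rgb(95, 28, 144) = #5F1C90.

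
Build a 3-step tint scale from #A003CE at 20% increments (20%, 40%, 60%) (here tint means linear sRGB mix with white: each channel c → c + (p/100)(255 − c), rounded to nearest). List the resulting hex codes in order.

#B335D8, #C668E2, #D99AEB

#A003CE is rgb(160, 3, 206).
20%: (160 + 19 = 179→179, 3 + 50.4 = 53.4→53, 206 + 9.8 = 215.8→216) → #B335D8
40%: (160 + 38 = 198→198, 3 + 100.8 = 103.8→104, 206 + 19.6 = 225.6→226) → #C668E2
60%: (160 + 57 = 217→217, 3 + 151.2 = 154.2→154, 206 + 29.4 = 235.4→235) → #D99AEB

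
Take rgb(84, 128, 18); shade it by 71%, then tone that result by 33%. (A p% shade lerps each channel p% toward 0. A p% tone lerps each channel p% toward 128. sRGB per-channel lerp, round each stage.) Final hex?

Lerp each channel 71% toward 0:
  R: 84 − 59.64 = 24.36 → 24
  G: 128 + 0.71×(0−128) = 128 − 90.88 = 37.12 → 37
  B: 18 + 0.71×(0−18) = 18 − 12.78 = 5.22 → 5
After the shade: rgb(24, 37, 5) = #182505.
A 33% tone moves each channel 33% toward 128:
  R: 24 + 0.33×(128−24) = 24 + 34.32 = 58.32 → 58
  G: 37 + 0.33×(128−37) = 37 + 30.03 = 67.03 → 67
  B: 5 + 0.33×(128−5) = 5 + 40.59 = 45.59 → 46
rgb(58, 67, 46) = #3A432E.

#3A432E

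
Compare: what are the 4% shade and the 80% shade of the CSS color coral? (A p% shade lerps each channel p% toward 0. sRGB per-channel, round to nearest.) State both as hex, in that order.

CSS coral is rgb(255, 127, 80).
4% shade:
  R: 255 + 0.04×(0−255) = 255 − 10.2 = 244.8 → 245
  G: 127 − 5.08 = 121.92 → 122
  B: 80 − 3.2 = 76.8 → 77
  → #f57a4d
80% shade:
  R: 255 + 0.8×(0−255) = 255 − 204 = 51 → 51
  G: 127 + 0.8×(0−127) = 127 − 101.6 = 25.4 → 25
  B: 80 − 64 = 16 → 16
  → #331910

#f57a4d, #331910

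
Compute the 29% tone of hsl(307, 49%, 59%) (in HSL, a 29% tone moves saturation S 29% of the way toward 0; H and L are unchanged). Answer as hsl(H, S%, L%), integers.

hsl(307, 35%, 59%)

S moves 29% from 49 toward 0: 49 − 14.21 = 34.79 → 35.
H and L are unchanged.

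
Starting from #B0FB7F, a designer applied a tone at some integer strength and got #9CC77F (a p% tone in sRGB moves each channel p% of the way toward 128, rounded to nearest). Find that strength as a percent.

#B0FB7F is rgb(176, 251, 127); #9CC77F is rgb(156, 199, 127).
On the G channel (widest range): 199 ≈ 251 + (p/100)(128 − 251), so p ≈ 100×(199 − 251)/(128 − 251) = -5200/-123 = 42.28.
p = 42 reproduces all three channels after rounding.

42%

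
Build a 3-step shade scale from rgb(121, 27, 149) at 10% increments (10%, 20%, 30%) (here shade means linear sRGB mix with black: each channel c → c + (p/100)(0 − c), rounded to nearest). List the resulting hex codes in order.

#6d1886, #611677, #551368

10%: (121 − 12.1 = 108.9→109, 27 − 2.7 = 24.3→24, 149 − 14.9 = 134.1→134) → #6d1886
20%: (121 − 24.2 = 96.8→97, 27 − 5.4 = 21.6→22, 149 − 29.8 = 119.2→119) → #611677
30%: (121 − 36.3 = 84.7→85, 27 − 8.1 = 18.9→19, 149 − 44.7 = 104.3→104) → #551368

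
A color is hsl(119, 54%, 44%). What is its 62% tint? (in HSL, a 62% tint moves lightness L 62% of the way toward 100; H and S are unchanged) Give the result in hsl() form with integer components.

L moves 62% from 44 toward 100: 44 + 34.72 = 78.72 → 79.
H and S are unchanged.

hsl(119, 54%, 79%)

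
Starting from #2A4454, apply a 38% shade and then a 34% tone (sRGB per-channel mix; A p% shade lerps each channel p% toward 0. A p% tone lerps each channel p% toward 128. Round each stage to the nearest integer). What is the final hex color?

#3D474E

#2A4454 is rgb(42, 68, 84).
Per channel, c → c + 0.38(0 − c):
  R: 42 + 0.38×(0−42) = 42 − 15.96 = 26.04 → 26
  G: 68 + 0.38×(0−68) = 68 − 25.84 = 42.16 → 42
  B: 84 − 31.92 = 52.08 → 52
After the shade: rgb(26, 42, 52) = #1A2A34.
A 34% tone moves each channel 34% toward 128:
  R: 26 + 34.68 = 60.68 → 61
  G: 42 + 0.34×(128−42) = 42 + 29.24 = 71.24 → 71
  B: 52 + 0.34×(128−52) = 52 + 25.84 = 77.84 → 78
rgb(61, 71, 78) = #3D474E.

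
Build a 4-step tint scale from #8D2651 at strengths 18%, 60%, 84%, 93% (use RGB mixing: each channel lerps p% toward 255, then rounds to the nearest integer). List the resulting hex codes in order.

#8D2651 is rgb(141, 38, 81).
18%: (141 + 20.52 = 161.52→162, 38 + 39.06 = 77.06→77, 81 + 31.32 = 112.32→112) → #A24D70
60%: (141 + 68.4 = 209.4→209, 38 + 130.2 = 168.2→168, 81 + 104.4 = 185.4→185) → #D1A8B9
84%: (141 + 95.76 = 236.76→237, 38 + 182.28 = 220.28→220, 81 + 146.16 = 227.16→227) → #EDDCE3
93%: (141 + 106.02 = 247.02→247, 38 + 201.81 = 239.81→240, 81 + 161.82 = 242.82→243) → #F7F0F3

#A24D70, #D1A8B9, #EDDCE3, #F7F0F3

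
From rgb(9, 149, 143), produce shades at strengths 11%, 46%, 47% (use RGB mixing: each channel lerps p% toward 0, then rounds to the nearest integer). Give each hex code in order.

#08857F, #05504D, #054F4C

11%: (9 − 0.99 = 8.01→8, 149 − 16.39 = 132.61→133, 143 − 15.73 = 127.27→127) → #08857F
46%: (9 − 4.14 = 4.86→5, 149 − 68.54 = 80.46→80, 143 − 65.78 = 77.22→77) → #05504D
47%: (9 − 4.23 = 4.77→5, 149 − 70.03 = 78.97→79, 143 − 67.21 = 75.79→76) → #054F4C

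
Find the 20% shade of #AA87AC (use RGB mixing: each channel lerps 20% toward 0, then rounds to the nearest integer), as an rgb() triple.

rgb(136, 108, 138)

#AA87AC is rgb(170, 135, 172).
Lerp each channel 20% toward 0:
  R: 170 − 34 = 136 → 136
  G: 135 + 0.2×(0−135) = 135 − 27 = 108 → 108
  B: 172 − 34.4 = 137.6 → 138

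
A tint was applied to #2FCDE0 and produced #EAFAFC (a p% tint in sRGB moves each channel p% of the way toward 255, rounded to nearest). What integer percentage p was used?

90%

#2FCDE0 is rgb(47, 205, 224); #EAFAFC is rgb(234, 250, 252).
On the R channel (widest range): 234 ≈ 47 + (p/100)(255 − 47), so p ≈ 100×(234 − 47)/(255 − 47) = 18700/208 = 89.90.
p = 90 reproduces all three channels after rounding.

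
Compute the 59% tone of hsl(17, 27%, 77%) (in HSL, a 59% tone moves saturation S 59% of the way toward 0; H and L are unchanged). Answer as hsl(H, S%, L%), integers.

S moves 59% from 27 toward 0: 27 − 15.93 = 11.07 → 11.
H and L are unchanged.

hsl(17, 11%, 77%)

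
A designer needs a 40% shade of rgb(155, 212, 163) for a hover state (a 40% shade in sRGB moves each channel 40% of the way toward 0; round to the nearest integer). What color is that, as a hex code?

Lerp each channel 40% toward 0:
  R: 155 − 62 = 93 → 93
  G: 212 − 84.8 = 127.2 → 127
  B: 163 − 65.2 = 97.8 → 98
rgb(93, 127, 98) = #5D7F62.

#5D7F62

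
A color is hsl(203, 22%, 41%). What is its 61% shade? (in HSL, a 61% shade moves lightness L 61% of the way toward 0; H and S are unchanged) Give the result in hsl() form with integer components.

L moves 61% from 41 toward 0: 41 − 25.01 = 15.99 → 16.
H and S are unchanged.

hsl(203, 22%, 16%)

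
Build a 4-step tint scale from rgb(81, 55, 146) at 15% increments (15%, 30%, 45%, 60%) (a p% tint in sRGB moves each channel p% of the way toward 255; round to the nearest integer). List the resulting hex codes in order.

#6B55A2, #8573B3, #9F91C3, #B9AFD3

15%: (81 + 26.1 = 107.1→107, 55 + 30 = 85→85, 146 + 16.35 = 162.35→162) → #6B55A2
30%: (81 + 52.2 = 133.2→133, 55 + 60 = 115→115, 146 + 32.7 = 178.7→179) → #8573B3
45%: (81 + 78.3 = 159.3→159, 55 + 90 = 145→145, 146 + 49.05 = 195.05→195) → #9F91C3
60%: (81 + 104.4 = 185.4→185, 55 + 120 = 175→175, 146 + 65.4 = 211.4→211) → #B9AFD3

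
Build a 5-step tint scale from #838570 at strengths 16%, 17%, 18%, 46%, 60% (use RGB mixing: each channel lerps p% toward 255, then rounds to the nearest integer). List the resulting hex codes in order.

#838570 is rgb(131, 133, 112).
16%: (131 + 19.84 = 150.84→151, 133 + 19.52 = 152.52→153, 112 + 22.88 = 134.88→135) → #979987
17%: (131 + 21.08 = 152.08→152, 133 + 20.74 = 153.74→154, 112 + 24.31 = 136.31→136) → #989A88
18%: (131 + 22.32 = 153.32→153, 133 + 21.96 = 154.96→155, 112 + 25.74 = 137.74→138) → #999B8A
46%: (131 + 57.04 = 188.04→188, 133 + 56.12 = 189.12→189, 112 + 65.78 = 177.78→178) → #BCBDB2
60%: (131 + 74.4 = 205.4→205, 133 + 73.2 = 206.2→206, 112 + 85.8 = 197.8→198) → #CDCEC6

#979987, #989A88, #999B8A, #BCBDB2, #CDCEC6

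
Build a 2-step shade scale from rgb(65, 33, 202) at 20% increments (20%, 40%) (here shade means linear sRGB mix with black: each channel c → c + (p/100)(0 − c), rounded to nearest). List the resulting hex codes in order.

#341aa2, #271479

20%: (65 − 13 = 52→52, 33 − 6.6 = 26.4→26, 202 − 40.4 = 161.6→162) → #341aa2
40%: (65 − 26 = 39→39, 33 − 13.2 = 19.8→20, 202 − 80.8 = 121.2→121) → #271479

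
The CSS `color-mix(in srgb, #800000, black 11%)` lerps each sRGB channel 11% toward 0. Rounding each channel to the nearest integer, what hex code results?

#800000 is rgb(128, 0, 0).
Per channel, c → c + 0.11(0 − c):
  R: 128 + 0.11×(0−128) = 128 − 14.08 = 113.92 → 114
  G: 0 + 0 = 0 → 0
  B: 0 + 0 = 0 → 0
rgb(114, 0, 0) = #720000.

#720000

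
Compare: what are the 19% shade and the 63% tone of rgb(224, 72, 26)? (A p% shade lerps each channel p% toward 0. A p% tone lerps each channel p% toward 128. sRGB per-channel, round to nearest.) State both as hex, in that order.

#B53A15, #A46B5A

19% shade:
  R: 224 + 0.19×(0−224) = 224 − 42.56 = 181.44 → 181
  G: 72 + 0.19×(0−72) = 72 − 13.68 = 58.32 → 58
  B: 26 + 0.19×(0−26) = 26 − 4.94 = 21.06 → 21
  → #B53A15
63% tone:
  R: 224 + 0.63×(128−224) = 224 − 60.48 = 163.52 → 164
  G: 72 + 0.63×(128−72) = 72 + 35.28 = 107.28 → 107
  B: 26 + 64.26 = 90.26 → 90
  → #A46B5A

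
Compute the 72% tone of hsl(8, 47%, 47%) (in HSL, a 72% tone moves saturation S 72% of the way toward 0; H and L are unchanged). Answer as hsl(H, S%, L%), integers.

hsl(8, 13%, 47%)

S moves 72% from 47 toward 0: 47 − 33.84 = 13.16 → 13.
H and L are unchanged.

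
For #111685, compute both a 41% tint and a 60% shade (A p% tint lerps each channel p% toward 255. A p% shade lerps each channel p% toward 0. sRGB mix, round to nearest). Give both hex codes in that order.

#7376B7, #070935

#111685 is rgb(17, 22, 133).
41% tint:
  R: 17 + 0.41×(255−17) = 17 + 97.58 = 114.58 → 115
  G: 22 + 0.41×(255−22) = 22 + 95.53 = 117.53 → 118
  B: 133 + 50.02 = 183.02 → 183
  → #7376B7
60% shade:
  R: 17 − 10.2 = 6.8 → 7
  G: 22 + 0.6×(0−22) = 22 − 13.2 = 8.8 → 9
  B: 133 + 0.6×(0−133) = 133 − 79.8 = 53.2 → 53
  → #070935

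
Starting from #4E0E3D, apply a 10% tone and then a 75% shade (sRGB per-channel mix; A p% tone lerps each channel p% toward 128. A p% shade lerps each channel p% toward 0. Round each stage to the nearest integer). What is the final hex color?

#4E0E3D is rgb(78, 14, 61).
A 10% tone moves each channel 10% toward 128:
  R: 78 + 5 = 83 → 83
  G: 14 + 0.1×(128−14) = 14 + 11.4 = 25.4 → 25
  B: 61 + 0.1×(128−61) = 61 + 6.7 = 67.7 → 68
After the tone: rgb(83, 25, 68) = #531944.
A 75% shade moves each channel 75% toward 0:
  R: 83 + 0.75×(0−83) = 83 − 62.25 = 20.75 → 21
  G: 25 − 18.75 = 6.25 → 6
  B: 68 + 0.75×(0−68) = 68 − 51 = 17 → 17
rgb(21, 6, 17) = #150611.

#150611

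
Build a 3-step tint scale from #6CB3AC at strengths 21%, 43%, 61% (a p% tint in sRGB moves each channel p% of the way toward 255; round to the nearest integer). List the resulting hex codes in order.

#6CB3AC is rgb(108, 179, 172).
21%: (108 + 30.87 = 138.87→139, 179 + 15.96 = 194.96→195, 172 + 17.43 = 189.43→189) → #8BC3BD
43%: (108 + 63.21 = 171.21→171, 179 + 32.68 = 211.68→212, 172 + 35.69 = 207.69→208) → #ABD4D0
61%: (108 + 89.67 = 197.67→198, 179 + 46.36 = 225.36→225, 172 + 50.63 = 222.63→223) → #C6E1DF

#8BC3BD, #ABD4D0, #C6E1DF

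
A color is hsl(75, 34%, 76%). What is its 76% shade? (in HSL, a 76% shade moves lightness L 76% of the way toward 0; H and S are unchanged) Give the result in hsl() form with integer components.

hsl(75, 34%, 18%)

L moves 76% from 76 toward 0: 76 − 57.76 = 18.24 → 18.
H and S are unchanged.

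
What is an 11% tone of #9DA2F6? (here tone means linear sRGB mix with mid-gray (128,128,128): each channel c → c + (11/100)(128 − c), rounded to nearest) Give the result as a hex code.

#9A9EE9

#9DA2F6 is rgb(157, 162, 246).
Per channel, c → c + 0.11(128 − c):
  R: 157 − 3.19 = 153.81 → 154
  G: 162 − 3.74 = 158.26 → 158
  B: 246 − 12.98 = 233.02 → 233
rgb(154, 158, 233) = #9A9EE9.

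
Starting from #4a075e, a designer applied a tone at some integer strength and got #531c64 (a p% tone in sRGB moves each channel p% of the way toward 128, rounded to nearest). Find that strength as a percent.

#4a075e is rgb(74, 7, 94); #531c64 is rgb(83, 28, 100).
On the G channel (widest range): 28 ≈ 7 + (p/100)(128 − 7), so p ≈ 100×(28 − 7)/(128 − 7) = 2100/121 = 17.36.
p = 17 reproduces all three channels after rounding.

17%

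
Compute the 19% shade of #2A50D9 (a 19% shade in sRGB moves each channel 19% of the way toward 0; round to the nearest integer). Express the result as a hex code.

#2A50D9 is rgb(42, 80, 217).
Per channel, c → c + 0.19(0 − c):
  R: 42 − 7.98 = 34.02 → 34
  G: 80 − 15.2 = 64.8 → 65
  B: 217 − 41.23 = 175.77 → 176
rgb(34, 65, 176) = #2241B0.

#2241B0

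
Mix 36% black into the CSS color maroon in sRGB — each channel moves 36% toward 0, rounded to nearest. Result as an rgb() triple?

CSS maroon is rgb(128, 0, 0).
A 36% shade moves each channel 36% toward 0:
  R: 128 − 46.08 = 81.92 → 82
  G: 0 + 0.36×(0−0) = 0 + 0 = 0 → 0
  B: 0 + 0.36×(0−0) = 0 + 0 = 0 → 0

rgb(82, 0, 0)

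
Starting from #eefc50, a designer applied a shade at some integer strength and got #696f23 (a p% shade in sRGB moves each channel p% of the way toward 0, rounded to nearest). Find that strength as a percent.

#eefc50 is rgb(238, 252, 80); #696f23 is rgb(105, 111, 35).
On the G channel (widest range): 111 ≈ 252 + (p/100)(0 − 252), so p ≈ 100×(111 − 252)/(0 − 252) = -14100/-252 = 55.95.
p = 56 reproduces all three channels after rounding.

56%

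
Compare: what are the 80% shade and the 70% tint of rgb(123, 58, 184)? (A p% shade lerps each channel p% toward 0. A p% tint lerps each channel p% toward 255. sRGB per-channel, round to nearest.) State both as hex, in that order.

80% shade:
  R: 123 − 98.4 = 24.6 → 25
  G: 58 + 0.8×(0−58) = 58 − 46.4 = 11.6 → 12
  B: 184 + 0.8×(0−184) = 184 − 147.2 = 36.8 → 37
  → #190C25
70% tint:
  R: 123 + 0.7×(255−123) = 123 + 92.4 = 215.4 → 215
  G: 58 + 137.9 = 195.9 → 196
  B: 184 + 0.7×(255−184) = 184 + 49.7 = 233.7 → 234
  → #D7C4EA

#190C25, #D7C4EA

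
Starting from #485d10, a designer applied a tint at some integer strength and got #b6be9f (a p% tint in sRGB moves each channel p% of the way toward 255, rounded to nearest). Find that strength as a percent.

60%

#485d10 is rgb(72, 93, 16); #b6be9f is rgb(182, 190, 159).
On the B channel (widest range): 159 ≈ 16 + (p/100)(255 − 16), so p ≈ 100×(159 − 16)/(255 − 16) = 14300/239 = 59.83.
p = 60 reproduces all three channels after rounding.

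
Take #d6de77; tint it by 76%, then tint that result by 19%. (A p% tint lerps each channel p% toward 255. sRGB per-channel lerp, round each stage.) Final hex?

#f7f9e4

#d6de77 is rgb(214, 222, 119).
Per channel, c → c + 0.76(255 − c):
  R: 214 + 31.16 = 245.16 → 245
  G: 222 + 25.08 = 247.08 → 247
  B: 119 + 0.76×(255−119) = 119 + 103.36 = 222.36 → 222
After the tint: rgb(245, 247, 222) = #f5f7de.
Per channel, c → c + 0.19(255 − c):
  R: 245 + 0.19×(255−245) = 245 + 1.9 = 246.9 → 247
  G: 247 + 1.52 = 248.52 → 249
  B: 222 + 6.27 = 228.27 → 228
rgb(247, 249, 228) = #f7f9e4.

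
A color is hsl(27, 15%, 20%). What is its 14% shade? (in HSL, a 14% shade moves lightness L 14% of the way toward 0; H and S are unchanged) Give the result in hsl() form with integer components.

hsl(27, 15%, 17%)

L moves 14% from 20 toward 0: 20 − 2.8 = 17.2 → 17.
H and S are unchanged.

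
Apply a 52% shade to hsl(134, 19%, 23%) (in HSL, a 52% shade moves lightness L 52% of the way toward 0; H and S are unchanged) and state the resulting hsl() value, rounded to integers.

L moves 52% from 23 toward 0: 23 − 11.96 = 11.04 → 11.
H and S are unchanged.

hsl(134, 19%, 11%)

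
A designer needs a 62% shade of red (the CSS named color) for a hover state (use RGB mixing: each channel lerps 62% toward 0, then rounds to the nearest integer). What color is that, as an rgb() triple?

rgb(97, 0, 0)

CSS red is rgb(255, 0, 0).
Lerp each channel 62% toward 0:
  R: 255 − 158.1 = 96.9 → 97
  G: 0 + 0 = 0 → 0
  B: 0 + 0.62×(0−0) = 0 + 0 = 0 → 0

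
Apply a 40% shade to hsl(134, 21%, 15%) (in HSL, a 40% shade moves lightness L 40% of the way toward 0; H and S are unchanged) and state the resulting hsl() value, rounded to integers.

hsl(134, 21%, 9%)

L moves 40% from 15 toward 0: 15 − 6 = 9 → 9.
H and S are unchanged.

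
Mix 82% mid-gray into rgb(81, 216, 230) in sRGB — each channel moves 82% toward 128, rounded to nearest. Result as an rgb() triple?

rgb(120, 144, 146)

Per channel, c → c + 0.82(128 − c):
  R: 81 + 38.54 = 119.54 → 120
  G: 216 + 0.82×(128−216) = 216 − 72.16 = 143.84 → 144
  B: 230 − 83.64 = 146.36 → 146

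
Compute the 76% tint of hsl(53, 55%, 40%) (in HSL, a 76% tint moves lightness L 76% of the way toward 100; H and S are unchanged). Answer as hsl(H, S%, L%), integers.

hsl(53, 55%, 86%)

L moves 76% from 40 toward 100: 40 + 45.6 = 85.6 → 86.
H and S are unchanged.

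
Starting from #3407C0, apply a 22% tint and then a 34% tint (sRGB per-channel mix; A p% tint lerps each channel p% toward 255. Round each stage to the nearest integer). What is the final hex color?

#3407C0 is rgb(52, 7, 192).
Per channel, c → c + 0.22(255 − c):
  R: 52 + 44.66 = 96.66 → 97
  G: 7 + 0.22×(255−7) = 7 + 54.56 = 61.56 → 62
  B: 192 + 0.22×(255−192) = 192 + 13.86 = 205.86 → 206
After the tint: rgb(97, 62, 206) = #613ECE.
A 34% tint moves each channel 34% toward 255:
  R: 97 + 53.72 = 150.72 → 151
  G: 62 + 65.62 = 127.62 → 128
  B: 206 + 16.66 = 222.66 → 223
rgb(151, 128, 223) = #9780DF.

#9780DF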